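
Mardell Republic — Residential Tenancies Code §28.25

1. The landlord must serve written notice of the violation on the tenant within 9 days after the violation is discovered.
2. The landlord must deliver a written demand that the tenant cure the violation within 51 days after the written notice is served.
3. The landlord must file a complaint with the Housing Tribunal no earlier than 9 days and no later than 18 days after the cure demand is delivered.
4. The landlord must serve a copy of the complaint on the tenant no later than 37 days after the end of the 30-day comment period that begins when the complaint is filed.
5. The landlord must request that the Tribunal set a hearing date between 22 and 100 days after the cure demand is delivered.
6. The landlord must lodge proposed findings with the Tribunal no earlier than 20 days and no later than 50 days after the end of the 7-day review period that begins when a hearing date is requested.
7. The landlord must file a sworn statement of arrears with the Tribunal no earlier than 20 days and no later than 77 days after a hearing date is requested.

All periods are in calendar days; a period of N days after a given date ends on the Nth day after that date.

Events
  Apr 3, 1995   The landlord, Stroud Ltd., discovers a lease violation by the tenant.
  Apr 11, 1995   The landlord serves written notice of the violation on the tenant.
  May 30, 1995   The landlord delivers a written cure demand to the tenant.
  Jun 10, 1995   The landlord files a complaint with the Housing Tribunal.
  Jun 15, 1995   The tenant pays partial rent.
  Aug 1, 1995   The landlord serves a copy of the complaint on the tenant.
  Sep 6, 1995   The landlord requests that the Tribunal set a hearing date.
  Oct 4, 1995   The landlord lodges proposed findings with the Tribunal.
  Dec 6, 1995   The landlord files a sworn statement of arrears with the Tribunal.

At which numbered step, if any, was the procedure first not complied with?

Step 7

Step 1 — counting 9 days from Apr 3, 1995 (when the violation is discovered) gives a deadline of Apr 12, 1995; Apr 11, 1995 is within that limit.
Step 2 — counting 51 days from Apr 11, 1995 (when the written notice is served) gives a deadline of Jun 1, 1995; May 30, 1995 is within that limit.
Step 3 — 9 and 18 days from May 30, 1995 (when the cure demand is delivered) are Jun 8, 1995 and Jun 17, 1995 respectively; done Jun 10, 1995 — within the window.
Step 4 — counting 37 days from Jul 10, 1995 (end of the 30-day comment period, which began when the complaint is filed on Jun 10, 1995) gives a deadline of Aug 16, 1995; Aug 1, 1995 is within that limit.
Step 5 — 22 and 100 days from May 30, 1995 (when the cure demand is delivered) are Jun 21, 1995 and Sep 7, 1995 respectively; done Sep 6, 1995 — within the window.
Step 6 — 20 and 50 days from Sep 13, 1995 (end of the 7-day review period, which began when a hearing date is requested on Sep 6, 1995) are Oct 3, 1995 and Nov 2, 1995 respectively; done Oct 4, 1995 — within the window.
Step 7 — 20 and 77 days from Sep 6, 1995 (when a hearing date is requested) are Sep 26, 1995 and Nov 22, 1995 respectively; done Dec 6, 1995 — 14 days after the window closed.
Later steps need not be reached.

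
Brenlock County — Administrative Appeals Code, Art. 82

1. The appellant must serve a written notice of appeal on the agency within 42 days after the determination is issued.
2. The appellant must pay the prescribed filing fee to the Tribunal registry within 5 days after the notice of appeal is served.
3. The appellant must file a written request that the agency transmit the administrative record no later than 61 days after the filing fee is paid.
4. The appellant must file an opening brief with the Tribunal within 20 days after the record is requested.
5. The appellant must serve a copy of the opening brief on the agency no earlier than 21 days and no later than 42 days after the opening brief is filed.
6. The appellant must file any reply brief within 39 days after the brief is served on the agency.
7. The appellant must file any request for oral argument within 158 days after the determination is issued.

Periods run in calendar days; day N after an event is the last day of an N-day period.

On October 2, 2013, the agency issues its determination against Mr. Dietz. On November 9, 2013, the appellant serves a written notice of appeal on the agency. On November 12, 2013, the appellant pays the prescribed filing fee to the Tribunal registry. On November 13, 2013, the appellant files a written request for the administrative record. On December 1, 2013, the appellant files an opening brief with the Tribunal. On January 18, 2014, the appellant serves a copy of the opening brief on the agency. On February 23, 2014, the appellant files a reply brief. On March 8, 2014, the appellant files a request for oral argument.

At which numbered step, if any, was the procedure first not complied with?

Step 1 — counting 42 days from October 2, 2013 (when the determination is issued) gives a deadline of November 13, 2013; done November 9, 2013 — timely.
Step 2 — counting 5 days from November 9, 2013 (when the notice of appeal is served) gives a deadline of November 14, 2013; November 12, 2013 is within that limit.
Step 3 — counting 61 days from November 12, 2013 (when the filing fee is paid) gives a deadline of January 12, 2014; completed November 13, 2013, before the deadline.
Step 4 — counting 20 days from November 13, 2013 (when the record is requested) gives a deadline of December 3, 2013; done December 1, 2013 — timely.
Step 5 — 21 and 42 days from December 1, 2013 (when the opening brief is filed) are December 22, 2013 and January 12, 2014 respectively; January 18, 2014 is 6 days past the end of the window.
No need to go further; step 5 was not satisfied.

Step 5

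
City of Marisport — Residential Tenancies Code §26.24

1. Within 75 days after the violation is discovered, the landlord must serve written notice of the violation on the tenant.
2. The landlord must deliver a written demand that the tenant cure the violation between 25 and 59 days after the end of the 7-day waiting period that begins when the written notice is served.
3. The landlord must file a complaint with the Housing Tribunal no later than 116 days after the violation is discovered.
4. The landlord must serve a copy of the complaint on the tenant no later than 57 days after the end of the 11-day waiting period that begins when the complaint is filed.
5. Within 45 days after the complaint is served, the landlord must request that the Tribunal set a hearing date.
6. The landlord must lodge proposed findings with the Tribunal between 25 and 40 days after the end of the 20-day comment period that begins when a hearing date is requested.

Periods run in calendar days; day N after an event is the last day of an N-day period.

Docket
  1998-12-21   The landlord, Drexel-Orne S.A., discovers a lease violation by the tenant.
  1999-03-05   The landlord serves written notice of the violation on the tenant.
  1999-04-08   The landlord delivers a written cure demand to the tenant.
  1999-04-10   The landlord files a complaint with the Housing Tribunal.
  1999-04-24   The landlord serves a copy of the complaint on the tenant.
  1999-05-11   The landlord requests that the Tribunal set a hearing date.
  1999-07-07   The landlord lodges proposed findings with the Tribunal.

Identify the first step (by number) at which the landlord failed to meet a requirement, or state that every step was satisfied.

(1) due by 1998-12-21 + 75 days = 1999-03-06; 1999-03-05 is within that limit.
(2) the permitted window runs from 1999-03-12 + 25 = 1999-04-06 to 1999-03-12 + 59 = 1999-05-10; done 1999-04-08 — within the window.
(3) due by 1998-12-21 + 116 days = 1999-04-16; completed 1999-04-10, before the deadline.
(4) due by 1999-04-21 + 57 days = 1999-06-17; completed 1999-04-24, before the deadline.
(5) due by 1999-04-24 + 45 days = 1999-06-08; completed 1999-05-11, before the deadline.
(6) the permitted window runs from 1999-05-31 + 25 = 1999-06-25 to 1999-05-31 + 40 = 1999-07-10; done 1999-07-07 — within the window.

None — every step was satisfied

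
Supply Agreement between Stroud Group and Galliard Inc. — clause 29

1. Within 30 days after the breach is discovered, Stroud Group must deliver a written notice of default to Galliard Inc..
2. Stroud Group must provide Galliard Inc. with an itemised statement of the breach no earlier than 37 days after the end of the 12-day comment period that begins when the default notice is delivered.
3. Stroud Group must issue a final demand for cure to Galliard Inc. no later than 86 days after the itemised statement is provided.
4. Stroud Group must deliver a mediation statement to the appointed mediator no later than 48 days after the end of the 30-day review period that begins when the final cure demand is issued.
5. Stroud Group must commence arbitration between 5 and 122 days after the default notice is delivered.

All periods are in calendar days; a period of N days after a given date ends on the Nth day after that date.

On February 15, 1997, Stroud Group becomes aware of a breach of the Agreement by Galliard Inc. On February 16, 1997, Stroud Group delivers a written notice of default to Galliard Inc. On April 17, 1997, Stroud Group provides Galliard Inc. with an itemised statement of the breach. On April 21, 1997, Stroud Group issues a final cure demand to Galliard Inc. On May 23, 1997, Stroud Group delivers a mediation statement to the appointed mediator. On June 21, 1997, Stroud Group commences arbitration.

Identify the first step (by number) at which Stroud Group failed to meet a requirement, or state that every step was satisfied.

Step 1: 30 days after February 15, 1997 (when the breach is discovered) is March 17, 1997; done February 16, 1997 — timely.
Step 2: the earliest permitted date is 37 days after February 28, 1997 (end of the 12-day comment period, which began when the default notice is delivered on February 16, 1997), i.e. April 6, 1997; done April 17, 1997, after the minimum wait.
Step 3: 86 days after April 17, 1997 (when the itemised statement is provided) is July 12, 1997; done April 21, 1997 — timely.
Step 4: 48 days after May 21, 1997 (end of the 30-day review period, which began when the final cure demand is issued on April 21, 1997) is July 8, 1997; done May 23, 1997 — timely.
Step 5: the window is 5–122 days after February 16, 1997 (when the default notice is delivered), so February 21, 1997 through June 18, 1997; June 21, 1997 is 3 days past the end of the window.

Step 5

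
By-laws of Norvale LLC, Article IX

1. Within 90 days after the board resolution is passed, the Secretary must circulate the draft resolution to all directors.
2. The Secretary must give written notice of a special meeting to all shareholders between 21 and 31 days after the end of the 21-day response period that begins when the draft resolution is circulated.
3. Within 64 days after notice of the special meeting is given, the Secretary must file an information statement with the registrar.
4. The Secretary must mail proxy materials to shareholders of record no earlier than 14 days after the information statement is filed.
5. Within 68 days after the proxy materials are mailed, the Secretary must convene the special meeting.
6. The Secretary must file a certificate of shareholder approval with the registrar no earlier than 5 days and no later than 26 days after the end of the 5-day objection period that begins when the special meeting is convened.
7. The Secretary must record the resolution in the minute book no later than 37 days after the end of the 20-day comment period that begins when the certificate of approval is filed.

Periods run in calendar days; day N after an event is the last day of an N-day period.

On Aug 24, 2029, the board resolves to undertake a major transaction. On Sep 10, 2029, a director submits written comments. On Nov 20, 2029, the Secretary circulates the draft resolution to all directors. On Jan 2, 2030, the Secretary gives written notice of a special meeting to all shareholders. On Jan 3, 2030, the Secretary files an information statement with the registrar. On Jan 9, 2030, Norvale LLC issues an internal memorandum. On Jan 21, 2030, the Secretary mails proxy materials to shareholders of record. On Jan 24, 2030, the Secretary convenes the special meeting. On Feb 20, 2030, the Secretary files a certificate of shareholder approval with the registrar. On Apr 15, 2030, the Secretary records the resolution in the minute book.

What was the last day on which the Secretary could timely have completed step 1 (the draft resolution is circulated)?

Nov 22, 2029

Step 1 runs from Aug 24, 2029, when the board resolution is passed. 90 days after Aug 24, 2029 is Nov 22, 2029.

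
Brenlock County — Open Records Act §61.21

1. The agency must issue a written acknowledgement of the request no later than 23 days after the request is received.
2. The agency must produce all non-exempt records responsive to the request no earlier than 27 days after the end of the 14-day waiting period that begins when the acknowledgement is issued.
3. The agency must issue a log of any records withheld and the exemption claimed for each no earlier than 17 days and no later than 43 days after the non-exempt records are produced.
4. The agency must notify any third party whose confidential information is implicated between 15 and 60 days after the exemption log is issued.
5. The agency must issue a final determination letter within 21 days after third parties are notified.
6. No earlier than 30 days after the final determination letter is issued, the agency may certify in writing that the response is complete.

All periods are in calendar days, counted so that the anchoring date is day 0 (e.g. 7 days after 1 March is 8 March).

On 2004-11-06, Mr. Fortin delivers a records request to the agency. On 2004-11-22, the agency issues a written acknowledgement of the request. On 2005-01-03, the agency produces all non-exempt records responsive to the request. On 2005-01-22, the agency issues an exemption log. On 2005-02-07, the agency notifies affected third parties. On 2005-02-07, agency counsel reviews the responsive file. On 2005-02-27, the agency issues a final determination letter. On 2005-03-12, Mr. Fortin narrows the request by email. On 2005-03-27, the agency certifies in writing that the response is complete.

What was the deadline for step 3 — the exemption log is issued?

Step 3 runs from 2005-01-03, when the non-exempt records are produced. The window is 17–43 days after 2005-01-03; it closes on 2005-02-15.

2005-02-15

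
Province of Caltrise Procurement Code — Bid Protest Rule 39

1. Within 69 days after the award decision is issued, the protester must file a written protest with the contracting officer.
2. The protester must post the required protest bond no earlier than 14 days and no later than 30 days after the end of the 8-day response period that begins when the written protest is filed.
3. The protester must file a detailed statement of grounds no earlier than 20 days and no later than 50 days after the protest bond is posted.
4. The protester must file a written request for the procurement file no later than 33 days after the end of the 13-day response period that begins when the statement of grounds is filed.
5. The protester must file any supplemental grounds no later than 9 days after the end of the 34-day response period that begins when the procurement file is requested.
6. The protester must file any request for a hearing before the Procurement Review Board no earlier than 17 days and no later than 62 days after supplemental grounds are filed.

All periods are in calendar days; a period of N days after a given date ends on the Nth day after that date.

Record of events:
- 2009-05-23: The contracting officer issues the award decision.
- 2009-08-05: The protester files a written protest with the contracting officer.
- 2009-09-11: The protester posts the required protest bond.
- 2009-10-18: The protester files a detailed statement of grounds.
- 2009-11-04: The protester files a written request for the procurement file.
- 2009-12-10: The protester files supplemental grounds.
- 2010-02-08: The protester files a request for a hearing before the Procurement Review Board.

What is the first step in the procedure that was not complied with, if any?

Step 1

Step 1 — counting 69 days from 2009-05-23 (when the award decision is issued) gives a deadline of 2009-07-31; done 2009-08-05 — 5 days late.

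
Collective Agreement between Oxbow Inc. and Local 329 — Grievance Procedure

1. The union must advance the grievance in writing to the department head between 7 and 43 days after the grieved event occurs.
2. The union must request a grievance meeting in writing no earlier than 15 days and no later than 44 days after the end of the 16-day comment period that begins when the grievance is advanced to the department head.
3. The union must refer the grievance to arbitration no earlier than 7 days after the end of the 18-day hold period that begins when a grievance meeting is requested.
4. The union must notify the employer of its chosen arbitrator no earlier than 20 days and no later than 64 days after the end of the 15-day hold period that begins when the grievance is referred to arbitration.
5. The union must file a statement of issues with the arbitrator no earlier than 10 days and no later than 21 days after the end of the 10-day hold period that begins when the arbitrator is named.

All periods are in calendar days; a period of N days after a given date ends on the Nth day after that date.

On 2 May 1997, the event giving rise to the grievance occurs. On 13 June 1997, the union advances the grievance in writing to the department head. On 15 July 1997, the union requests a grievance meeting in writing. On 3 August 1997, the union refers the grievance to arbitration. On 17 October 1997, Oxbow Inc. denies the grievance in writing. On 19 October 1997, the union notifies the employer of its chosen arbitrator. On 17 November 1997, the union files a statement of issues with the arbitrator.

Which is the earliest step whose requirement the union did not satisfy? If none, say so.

Step 1 — 7 and 43 days from 2 May 1997 (when the grieved event occurs) are 9 May 1997 and 14 June 1997 respectively; 13 June 1997 falls inside that range.
Step 2 — 15 and 44 days from 29 June 1997 (end of the 16-day comment period, which began when the grievance is advanced to the department head on 13 June 1997) are 14 July 1997 and 12 August 1997 respectively; 15 July 1997 falls inside that range.
Step 3 — must wait 7 days from 2 August 1997 (end of the 18-day hold period, which began when a grievance meeting is requested on 15 July 1997), so not before 9 August 1997; acted on 3 August 1997, 6 days prematurely.

Step 3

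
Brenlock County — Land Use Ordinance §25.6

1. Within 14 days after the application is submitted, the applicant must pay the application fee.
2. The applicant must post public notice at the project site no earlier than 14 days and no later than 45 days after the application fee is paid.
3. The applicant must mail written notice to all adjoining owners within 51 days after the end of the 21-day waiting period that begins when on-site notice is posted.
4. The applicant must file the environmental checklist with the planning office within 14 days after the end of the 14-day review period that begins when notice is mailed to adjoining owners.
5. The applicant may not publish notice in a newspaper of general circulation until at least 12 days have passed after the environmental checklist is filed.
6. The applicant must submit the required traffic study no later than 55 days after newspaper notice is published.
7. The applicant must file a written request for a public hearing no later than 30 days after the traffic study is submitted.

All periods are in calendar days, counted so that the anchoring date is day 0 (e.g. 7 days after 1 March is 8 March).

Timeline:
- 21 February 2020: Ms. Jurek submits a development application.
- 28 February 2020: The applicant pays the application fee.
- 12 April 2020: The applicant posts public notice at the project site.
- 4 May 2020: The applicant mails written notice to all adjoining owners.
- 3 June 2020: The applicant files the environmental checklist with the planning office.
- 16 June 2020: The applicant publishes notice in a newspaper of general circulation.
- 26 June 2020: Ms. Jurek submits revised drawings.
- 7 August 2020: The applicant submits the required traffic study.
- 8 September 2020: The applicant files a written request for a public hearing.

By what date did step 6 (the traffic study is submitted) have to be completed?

10 August 2020

Step 6 runs from 16 June 2020, when newspaper notice is published. 55 days after 16 June 2020 is 10 August 2020.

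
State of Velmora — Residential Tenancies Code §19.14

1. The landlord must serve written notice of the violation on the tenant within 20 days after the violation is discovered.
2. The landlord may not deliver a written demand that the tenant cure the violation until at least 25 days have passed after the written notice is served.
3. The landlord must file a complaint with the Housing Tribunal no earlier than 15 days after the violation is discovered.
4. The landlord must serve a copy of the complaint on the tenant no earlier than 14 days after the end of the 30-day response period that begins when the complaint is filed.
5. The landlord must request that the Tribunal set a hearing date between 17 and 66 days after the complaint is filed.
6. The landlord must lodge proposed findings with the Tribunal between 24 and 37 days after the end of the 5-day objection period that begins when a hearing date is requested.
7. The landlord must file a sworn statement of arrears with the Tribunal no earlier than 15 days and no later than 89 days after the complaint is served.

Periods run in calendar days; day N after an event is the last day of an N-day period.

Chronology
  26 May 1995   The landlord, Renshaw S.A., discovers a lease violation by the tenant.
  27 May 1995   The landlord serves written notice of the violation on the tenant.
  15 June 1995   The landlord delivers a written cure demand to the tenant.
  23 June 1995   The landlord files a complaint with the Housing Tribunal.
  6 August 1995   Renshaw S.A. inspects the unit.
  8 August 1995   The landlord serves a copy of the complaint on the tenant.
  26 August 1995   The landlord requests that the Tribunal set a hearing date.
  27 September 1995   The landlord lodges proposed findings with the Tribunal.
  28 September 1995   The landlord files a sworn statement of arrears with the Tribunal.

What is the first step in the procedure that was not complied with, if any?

Step 2

(1) due by 26 May 1995 + 20 days = 15 June 1995; completed 27 May 1995, before the deadline.
(2) permitted from 27 May 1995 + 25 days = 21 June 1995 onward; done 15 June 1995 — 6 days too early.
The procedure was therefore not followed at step 2.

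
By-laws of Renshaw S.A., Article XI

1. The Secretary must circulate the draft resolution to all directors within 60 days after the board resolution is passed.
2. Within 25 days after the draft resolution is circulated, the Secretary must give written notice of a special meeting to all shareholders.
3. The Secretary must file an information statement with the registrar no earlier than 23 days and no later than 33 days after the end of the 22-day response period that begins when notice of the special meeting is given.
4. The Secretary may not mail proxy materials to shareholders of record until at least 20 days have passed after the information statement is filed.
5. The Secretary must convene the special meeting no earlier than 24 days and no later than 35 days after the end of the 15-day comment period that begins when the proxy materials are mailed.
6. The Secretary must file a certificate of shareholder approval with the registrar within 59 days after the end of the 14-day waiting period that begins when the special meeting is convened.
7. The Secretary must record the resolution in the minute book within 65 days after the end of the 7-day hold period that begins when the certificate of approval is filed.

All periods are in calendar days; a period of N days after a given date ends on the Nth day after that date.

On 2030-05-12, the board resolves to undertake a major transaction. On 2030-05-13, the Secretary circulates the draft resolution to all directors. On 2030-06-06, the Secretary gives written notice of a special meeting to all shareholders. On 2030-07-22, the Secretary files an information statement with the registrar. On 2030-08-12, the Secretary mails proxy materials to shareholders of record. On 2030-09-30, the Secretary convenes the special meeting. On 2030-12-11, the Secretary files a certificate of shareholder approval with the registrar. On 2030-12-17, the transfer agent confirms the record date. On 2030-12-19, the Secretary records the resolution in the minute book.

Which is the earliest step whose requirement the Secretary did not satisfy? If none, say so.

(1) due by 2030-05-12 + 60 days = 2030-07-11; 2030-05-13 is within that limit.
(2) due by 2030-05-13 + 25 days = 2030-06-07; completed 2030-06-06, before the deadline.
(3) the permitted window runs from 2030-06-28 + 23 = 2030-07-21 to 2030-06-28 + 33 = 2030-07-31; 2030-07-22 falls inside that range.
(4) permitted from 2030-07-22 + 20 days = 2030-08-11 onward; done 2030-08-12, after the minimum wait.
(5) the permitted window runs from 2030-08-27 + 24 = 2030-09-20 to 2030-08-27 + 35 = 2030-10-01; done 2030-09-30, which is between those dates.
(6) due by 2030-10-14 + 59 days = 2030-12-12; completed 2030-12-11, before the deadline.
(7) due by 2030-12-18 + 65 days = 2031-02-21; done 2030-12-19 — timely.

None — every step was satisfied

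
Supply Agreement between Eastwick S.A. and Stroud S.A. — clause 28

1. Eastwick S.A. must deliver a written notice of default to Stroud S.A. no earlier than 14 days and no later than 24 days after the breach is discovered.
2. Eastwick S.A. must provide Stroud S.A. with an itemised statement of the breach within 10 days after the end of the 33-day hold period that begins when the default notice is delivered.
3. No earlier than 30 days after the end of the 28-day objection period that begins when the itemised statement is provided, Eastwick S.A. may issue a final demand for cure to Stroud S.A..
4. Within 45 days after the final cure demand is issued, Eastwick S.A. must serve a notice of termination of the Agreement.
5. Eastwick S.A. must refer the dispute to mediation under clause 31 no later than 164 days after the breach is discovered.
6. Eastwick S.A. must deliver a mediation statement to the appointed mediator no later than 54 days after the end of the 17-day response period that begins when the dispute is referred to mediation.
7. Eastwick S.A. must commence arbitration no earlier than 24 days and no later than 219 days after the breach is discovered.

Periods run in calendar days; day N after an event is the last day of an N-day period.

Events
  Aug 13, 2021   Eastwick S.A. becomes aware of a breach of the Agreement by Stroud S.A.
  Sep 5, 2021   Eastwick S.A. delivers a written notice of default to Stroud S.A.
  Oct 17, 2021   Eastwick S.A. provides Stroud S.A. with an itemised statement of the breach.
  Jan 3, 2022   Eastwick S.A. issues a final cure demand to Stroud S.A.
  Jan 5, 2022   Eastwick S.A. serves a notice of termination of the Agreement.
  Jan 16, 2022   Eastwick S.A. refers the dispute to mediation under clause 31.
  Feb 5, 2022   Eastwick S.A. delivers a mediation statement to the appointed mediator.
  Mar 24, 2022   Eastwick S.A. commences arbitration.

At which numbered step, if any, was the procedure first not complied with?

Step 1: the window is 14–24 days after Aug 13, 2021 (when the breach is discovered), so Aug 27, 2021 through Sep 6, 2021; done Sep 5, 2021, which is between those dates.
Step 2: 10 days after Oct 8, 2021 (end of the 33-day hold period, which began when the default notice is delivered on Sep 5, 2021) is Oct 18, 2021; completed Oct 17, 2021, before the deadline.
Step 3: the earliest permitted date is 30 days after Nov 14, 2021 (end of the 28-day objection period, which began when the itemised statement is provided on Oct 17, 2021), i.e. Dec 14, 2021; done Jan 3, 2022 — permitted.
Step 4: 45 days after Jan 3, 2022 (when the final cure demand is issued) is Feb 17, 2022; completed Jan 5, 2022, before the deadline.
Step 5: 164 days after Aug 13, 2021 (when the breach is discovered) is Jan 24, 2022; completed Jan 16, 2022, before the deadline.
Step 6: 54 days after Feb 2, 2022 (end of the 17-day response period, which began when the dispute is referred to mediation on Jan 16, 2022) is Mar 28, 2022; completed Feb 5, 2022, before the deadline.
Step 7: the window is 24–219 days after Aug 13, 2021 (when the breach is discovered), so Sep 6, 2021 through Mar 20, 2022; done Mar 24, 2022 — 4 days after the window closed.
That is the first point of non-compliance.

Step 7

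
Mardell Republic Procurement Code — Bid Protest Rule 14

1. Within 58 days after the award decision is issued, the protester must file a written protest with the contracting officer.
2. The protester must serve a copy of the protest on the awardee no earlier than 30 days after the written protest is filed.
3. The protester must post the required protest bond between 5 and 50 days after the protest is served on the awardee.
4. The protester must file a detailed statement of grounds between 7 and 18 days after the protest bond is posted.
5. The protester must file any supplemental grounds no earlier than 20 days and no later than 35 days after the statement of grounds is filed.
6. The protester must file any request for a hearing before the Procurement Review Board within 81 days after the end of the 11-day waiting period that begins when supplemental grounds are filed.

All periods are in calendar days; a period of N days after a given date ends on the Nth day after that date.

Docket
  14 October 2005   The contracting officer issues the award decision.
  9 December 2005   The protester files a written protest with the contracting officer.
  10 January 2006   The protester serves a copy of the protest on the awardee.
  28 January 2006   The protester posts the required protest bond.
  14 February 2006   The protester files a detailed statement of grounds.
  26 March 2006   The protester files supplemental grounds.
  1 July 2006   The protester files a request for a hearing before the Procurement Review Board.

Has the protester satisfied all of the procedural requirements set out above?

(1) due by 14 October 2005 + 58 days = 11 December 2005; done 9 December 2005 — timely.
(2) permitted from 9 December 2005 + 30 days = 8 January 2006 onward; 10 January 2006 is on or after that date.
(3) the permitted window runs from 10 January 2006 + 5 = 15 January 2006 to 10 January 2006 + 50 = 1 March 2006; 28 January 2006 falls inside that range.
(4) the permitted window runs from 28 January 2006 + 7 = 4 February 2006 to 28 January 2006 + 18 = 15 February 2006; done 14 February 2006, which is between those dates.
(5) the permitted window runs from 14 February 2006 + 20 = 6 March 2006 to 14 February 2006 + 35 = 21 March 2006; done 26 March 2006 — 5 days after the window closed.
The procedure was therefore not followed at step 5.

No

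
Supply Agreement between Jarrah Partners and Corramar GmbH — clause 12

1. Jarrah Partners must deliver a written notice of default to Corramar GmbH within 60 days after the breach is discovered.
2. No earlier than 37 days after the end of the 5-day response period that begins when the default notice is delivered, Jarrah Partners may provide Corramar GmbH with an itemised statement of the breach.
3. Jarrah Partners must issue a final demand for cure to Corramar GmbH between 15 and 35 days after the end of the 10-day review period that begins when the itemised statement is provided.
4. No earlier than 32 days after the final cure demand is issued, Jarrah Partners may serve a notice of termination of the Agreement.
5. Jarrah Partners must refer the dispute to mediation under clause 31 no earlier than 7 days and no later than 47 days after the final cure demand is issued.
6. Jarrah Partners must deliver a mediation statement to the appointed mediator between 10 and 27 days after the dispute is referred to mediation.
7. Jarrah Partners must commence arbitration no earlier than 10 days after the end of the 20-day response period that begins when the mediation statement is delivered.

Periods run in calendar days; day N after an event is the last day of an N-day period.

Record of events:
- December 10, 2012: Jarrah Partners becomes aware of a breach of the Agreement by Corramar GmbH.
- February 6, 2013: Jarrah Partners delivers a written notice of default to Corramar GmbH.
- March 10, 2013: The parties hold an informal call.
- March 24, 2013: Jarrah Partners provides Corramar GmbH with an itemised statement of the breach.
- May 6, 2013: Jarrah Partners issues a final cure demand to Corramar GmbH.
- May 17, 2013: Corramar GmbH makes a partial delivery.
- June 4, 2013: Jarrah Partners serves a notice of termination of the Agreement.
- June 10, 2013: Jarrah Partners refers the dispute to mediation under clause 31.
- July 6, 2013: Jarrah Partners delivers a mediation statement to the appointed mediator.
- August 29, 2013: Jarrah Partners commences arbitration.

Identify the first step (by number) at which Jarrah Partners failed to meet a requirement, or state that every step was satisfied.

Step 1: 60 days after December 10, 2012 (when the breach is discovered) is February 8, 2013; done February 6, 2013 — timely.
Step 2: the earliest permitted date is 37 days after February 11, 2013 (end of the 5-day response period, which began when the default notice is delivered on February 6, 2013), i.e. March 20, 2013; done March 24, 2013, after the minimum wait.
Step 3: the window is 15–35 days after April 3, 2013 (end of the 10-day review period, which began when the itemised statement is provided on March 24, 2013), so April 18, 2013 through May 8, 2013; May 6, 2013 falls inside that range.
Step 4: the earliest permitted date is 32 days after May 6, 2013 (when the final cure demand is issued), i.e. June 7, 2013; acted on June 4, 2013, 3 days prematurely.

Step 4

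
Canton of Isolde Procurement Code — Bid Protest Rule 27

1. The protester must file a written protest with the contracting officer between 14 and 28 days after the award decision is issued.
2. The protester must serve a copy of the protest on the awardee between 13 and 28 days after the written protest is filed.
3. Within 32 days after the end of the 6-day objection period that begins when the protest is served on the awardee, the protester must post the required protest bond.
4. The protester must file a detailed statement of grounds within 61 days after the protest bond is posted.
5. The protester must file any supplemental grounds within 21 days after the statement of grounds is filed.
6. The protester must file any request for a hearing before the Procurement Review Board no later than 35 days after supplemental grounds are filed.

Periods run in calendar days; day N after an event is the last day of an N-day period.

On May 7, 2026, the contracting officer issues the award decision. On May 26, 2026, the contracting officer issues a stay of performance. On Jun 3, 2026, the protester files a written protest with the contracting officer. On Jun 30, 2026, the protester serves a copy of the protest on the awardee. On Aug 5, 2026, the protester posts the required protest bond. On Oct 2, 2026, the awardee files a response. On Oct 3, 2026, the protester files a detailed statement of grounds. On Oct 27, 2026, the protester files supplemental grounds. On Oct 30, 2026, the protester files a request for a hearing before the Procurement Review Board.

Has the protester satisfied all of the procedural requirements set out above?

No

Step 1: the window is 14–28 days after May 7, 2026 (when the award decision is issued), so May 21, 2026 through Jun 4, 2026; done Jun 3, 2026 — within the window.
Step 2: the window is 13–28 days after Jun 3, 2026 (when the written protest is filed), so Jun 16, 2026 through Jul 1, 2026; Jun 30, 2026 falls inside that range.
Step 3: 32 days after Jul 6, 2026 (end of the 6-day objection period, which began when the protest is served on the awardee on Jun 30, 2026) is Aug 7, 2026; Aug 5, 2026 is within that limit.
Step 4: 61 days after Aug 5, 2026 (when the protest bond is posted) is Oct 5, 2026; done Oct 3, 2026 — timely.
Step 5: 21 days after Oct 3, 2026 (when the statement of grounds is filed) is Oct 24, 2026; not done until Oct 27, 2026, 3 days after the deadline.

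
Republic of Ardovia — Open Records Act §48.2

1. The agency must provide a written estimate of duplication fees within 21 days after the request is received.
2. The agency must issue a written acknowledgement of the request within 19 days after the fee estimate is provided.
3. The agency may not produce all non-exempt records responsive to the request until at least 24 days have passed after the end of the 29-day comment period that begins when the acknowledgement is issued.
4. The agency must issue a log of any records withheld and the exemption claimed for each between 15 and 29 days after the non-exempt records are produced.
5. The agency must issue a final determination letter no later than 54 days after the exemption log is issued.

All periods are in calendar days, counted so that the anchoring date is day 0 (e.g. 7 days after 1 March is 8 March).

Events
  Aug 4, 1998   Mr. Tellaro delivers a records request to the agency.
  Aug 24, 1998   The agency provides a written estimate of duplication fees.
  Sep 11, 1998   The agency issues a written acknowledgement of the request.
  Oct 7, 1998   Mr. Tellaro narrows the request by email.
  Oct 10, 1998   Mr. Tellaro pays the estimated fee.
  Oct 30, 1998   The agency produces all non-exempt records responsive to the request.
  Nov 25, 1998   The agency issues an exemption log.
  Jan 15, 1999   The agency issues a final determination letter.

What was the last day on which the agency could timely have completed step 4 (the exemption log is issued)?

Nov 28, 1998

Step 4 runs from Oct 30, 1998, when the non-exempt records are produced. The window is 15–29 days after Oct 30, 1998; it closes on Nov 28, 1998.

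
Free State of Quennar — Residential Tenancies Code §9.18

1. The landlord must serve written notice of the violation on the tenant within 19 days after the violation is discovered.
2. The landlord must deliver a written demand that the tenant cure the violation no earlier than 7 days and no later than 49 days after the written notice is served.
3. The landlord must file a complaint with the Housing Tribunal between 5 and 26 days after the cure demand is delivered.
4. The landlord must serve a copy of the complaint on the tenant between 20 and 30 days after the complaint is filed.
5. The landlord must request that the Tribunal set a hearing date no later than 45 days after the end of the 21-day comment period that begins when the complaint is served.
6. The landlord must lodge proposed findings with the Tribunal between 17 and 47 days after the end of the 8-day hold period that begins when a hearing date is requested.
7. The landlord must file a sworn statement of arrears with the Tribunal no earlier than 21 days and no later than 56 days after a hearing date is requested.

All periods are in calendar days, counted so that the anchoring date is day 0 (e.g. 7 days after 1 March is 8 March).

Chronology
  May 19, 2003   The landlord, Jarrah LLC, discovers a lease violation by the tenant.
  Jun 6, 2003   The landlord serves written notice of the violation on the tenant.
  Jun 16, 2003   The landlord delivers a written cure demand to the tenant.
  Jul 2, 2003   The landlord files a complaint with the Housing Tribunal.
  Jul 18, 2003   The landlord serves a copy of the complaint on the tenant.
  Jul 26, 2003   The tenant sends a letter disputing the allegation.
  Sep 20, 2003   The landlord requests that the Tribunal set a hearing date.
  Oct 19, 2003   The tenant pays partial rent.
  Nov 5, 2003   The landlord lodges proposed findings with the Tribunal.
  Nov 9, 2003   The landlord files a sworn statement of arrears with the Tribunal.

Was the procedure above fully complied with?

Step 1 — counting 19 days from May 19, 2003 (when the violation is discovered) gives a deadline of Jun 7, 2003; Jun 6, 2003 is within that limit.
Step 2 — 7 and 49 days from Jun 6, 2003 (when the written notice is served) are Jun 13, 2003 and Jul 25, 2003 respectively; done Jun 16, 2003 — within the window.
Step 3 — 5 and 26 days from Jun 16, 2003 (when the cure demand is delivered) are Jun 21, 2003 and Jul 12, 2003 respectively; done Jul 2, 2003, which is between those dates.
Step 4 — 20 and 30 days from Jul 2, 2003 (when the complaint is filed) are Jul 22, 2003 and Aug 1, 2003 respectively; done Jul 18, 2003 — 4 days before the window opened.
The analysis stops there.

No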